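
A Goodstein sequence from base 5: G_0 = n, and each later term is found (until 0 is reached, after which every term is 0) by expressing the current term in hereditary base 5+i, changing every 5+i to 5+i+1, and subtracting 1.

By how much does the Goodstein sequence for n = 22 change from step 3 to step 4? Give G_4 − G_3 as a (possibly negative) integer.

base 5: 22 = 4·5 + 2; at 6: 4·6 + 2 = 26; next = 25
base 6: 25 = 4·6 + 1; at 7: 4·7 + 1 = 29; next = 28
base 7: 28 = 4·7; at 8: 4·8 = 32; next = 31
base 8: 31 = 3·8 + 7; at 9: 3·9 + 7 = 34; next = 33

2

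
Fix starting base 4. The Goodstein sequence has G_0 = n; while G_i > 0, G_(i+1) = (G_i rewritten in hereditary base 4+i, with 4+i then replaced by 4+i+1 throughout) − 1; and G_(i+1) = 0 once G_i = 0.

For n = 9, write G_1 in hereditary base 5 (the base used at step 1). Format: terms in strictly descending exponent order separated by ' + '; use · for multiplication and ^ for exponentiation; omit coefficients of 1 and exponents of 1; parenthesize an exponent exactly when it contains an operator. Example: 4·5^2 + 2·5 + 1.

i=0: 9 = 2·4 + 1 (b=4); 4→5: 2·5 + 1 = 11; 11−1 = 10
i=1: 10 = 2·5 (b=5); 5→6: 2·6 = 12; 12−1 = 11

2·5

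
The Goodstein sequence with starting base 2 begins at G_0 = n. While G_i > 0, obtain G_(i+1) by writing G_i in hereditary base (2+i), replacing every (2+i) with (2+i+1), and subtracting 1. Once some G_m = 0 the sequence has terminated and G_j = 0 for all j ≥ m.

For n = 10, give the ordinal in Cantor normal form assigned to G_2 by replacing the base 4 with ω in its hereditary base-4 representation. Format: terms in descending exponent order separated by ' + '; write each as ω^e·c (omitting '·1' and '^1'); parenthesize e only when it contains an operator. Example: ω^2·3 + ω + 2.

ω^(ω + 1) + 1

10 —HB2→ 2^(2 + 1) + 2 —bump→ 3^(3 + 1) + 3 = 84 —(−1)→ 83
83 —HB3→ 3^(3 + 1) + 2 —bump→ 4^(4 + 1) + 2 = 1026 —(−1)→ 1025
1025 —HB4→ 4^(4 + 1) + 1 —bump→ 5^(5 + 1) + 1 = 15626 —(−1)→ 15625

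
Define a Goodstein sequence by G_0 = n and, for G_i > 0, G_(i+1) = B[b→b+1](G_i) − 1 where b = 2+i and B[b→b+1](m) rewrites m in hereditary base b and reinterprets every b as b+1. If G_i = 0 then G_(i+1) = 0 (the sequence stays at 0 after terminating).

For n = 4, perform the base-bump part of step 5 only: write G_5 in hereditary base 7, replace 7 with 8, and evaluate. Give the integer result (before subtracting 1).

140

G_0=4  [base 2] 2^2  →[2↦3]→  3^3 = 27  −1 ⇒ G_1=26
G_1=26  [base 3] 2·3^2 + 2·3 + 2  →[3↦4]→  2·4^2 + 2·4 + 2 = 42  −1 ⇒ G_2=41
G_2=41  [base 4] 2·4^2 + 2·4 + 1  →[4↦5]→  2·5^2 + 2·5 + 1 = 61  −1 ⇒ G_3=60
G_3=60  [base 5] 2·5^2 + 2·5  →[5↦6]→  2·6^2 + 2·6 = 84  −1 ⇒ G_4=83
G_4=83  [base 6] 2·6^2 + 6 + 5  →[6↦7]→  2·7^2 + 7 + 5 = 110  −1 ⇒ G_5=109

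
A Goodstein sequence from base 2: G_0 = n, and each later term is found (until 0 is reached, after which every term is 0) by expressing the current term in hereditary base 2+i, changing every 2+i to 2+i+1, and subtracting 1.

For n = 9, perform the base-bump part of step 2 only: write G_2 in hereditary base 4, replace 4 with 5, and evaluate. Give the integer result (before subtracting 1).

9843

step 0: 9 = 2^(2 + 1) + 1; sub 3 for 2: 3^(3 + 1) + 1; = 82; G_1 = 82−1 = 81
step 1: 81 = 3^(3 + 1); sub 4 for 3: 4^(4 + 1); = 1024; G_2 = 1024−1 = 1023
step 2: 1023 = 3·4^4 + 3·4^3 + 3·4^2 + 3·4 + 3; sub 5 for 4: 3·5^5 + 3·5^3 + 3·5^2 + 3·5 + 3; = 9843; G_3 = 9843−1 = 9842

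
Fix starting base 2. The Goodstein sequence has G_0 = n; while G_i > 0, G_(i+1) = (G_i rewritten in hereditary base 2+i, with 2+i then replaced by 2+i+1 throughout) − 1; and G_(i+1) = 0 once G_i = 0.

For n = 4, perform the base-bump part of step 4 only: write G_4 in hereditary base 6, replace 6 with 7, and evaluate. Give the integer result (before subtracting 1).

110

base 2: 4 = 2^2; at 3: 3^3 = 27; next = 26
base 3: 26 = 2·3^2 + 2·3 + 2; at 4: 2·4^2 + 2·4 + 2 = 42; next = 41
base 4: 41 = 2·4^2 + 2·4 + 1; at 5: 2·5^2 + 2·5 + 1 = 61; next = 60
base 5: 60 = 2·5^2 + 2·5; at 6: 2·6^2 + 2·6 = 84; next = 83
base 6: 83 = 2·6^2 + 6 + 5; at 7: 2·7^2 + 7 + 5 = 110; next = 109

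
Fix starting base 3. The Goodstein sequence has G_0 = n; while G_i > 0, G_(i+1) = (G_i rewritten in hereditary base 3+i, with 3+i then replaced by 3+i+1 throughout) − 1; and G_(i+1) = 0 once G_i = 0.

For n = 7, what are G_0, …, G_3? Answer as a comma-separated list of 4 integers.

7, 8, 9, 9

G_0=7  [base 3] 2·3 + 1  →[3↦4]→  2·4 + 1 = 9  −1 ⇒ G_1=8
G_1=8  [base 4] 2·4  →[4↦5]→  2·5 = 10  −1 ⇒ G_2=9
G_2=9  [base 5] 5 + 4  →[5↦6]→  6 + 4 = 10  −1 ⇒ G_3=9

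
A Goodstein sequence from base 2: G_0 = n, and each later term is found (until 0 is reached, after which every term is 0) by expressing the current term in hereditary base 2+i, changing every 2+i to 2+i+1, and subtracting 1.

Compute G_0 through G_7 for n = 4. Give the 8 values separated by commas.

4, 26, 41, 60, 83, 109, 139, 173

base 2: 4 = 2^2; at 3: 3^3 = 27; next = 26
base 3: 26 = 2·3^2 + 2·3 + 2; at 4: 2·4^2 + 2·4 + 2 = 42; next = 41
base 4: 41 = 2·4^2 + 2·4 + 1; at 5: 2·5^2 + 2·5 + 1 = 61; next = 60
base 5: 60 = 2·5^2 + 2·5; at 6: 2·6^2 + 2·6 = 84; next = 83
base 6: 83 = 2·6^2 + 6 + 5; at 7: 2·7^2 + 7 + 5 = 110; next = 109
base 7: 109 = 2·7^2 + 7 + 4; at 8: 2·8^2 + 8 + 4 = 140; next = 139
base 8: 139 = 2·8^2 + 8 + 3; at 9: 2·9^2 + 9 + 3 = 174; next = 173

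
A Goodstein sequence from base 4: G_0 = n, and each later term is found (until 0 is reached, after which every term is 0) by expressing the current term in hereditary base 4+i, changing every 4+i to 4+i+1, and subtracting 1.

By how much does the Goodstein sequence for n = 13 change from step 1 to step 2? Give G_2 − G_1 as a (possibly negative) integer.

base 4: 13 = 3·4 + 1; at 5: 3·5 + 1 = 16; next = 15
base 5: 15 = 3·5; at 6: 3·6 = 18; next = 17

2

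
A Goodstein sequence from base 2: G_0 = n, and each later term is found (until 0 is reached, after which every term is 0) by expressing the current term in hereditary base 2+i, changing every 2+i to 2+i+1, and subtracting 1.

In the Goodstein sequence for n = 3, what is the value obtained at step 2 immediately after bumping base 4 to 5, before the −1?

3

G_0=3  [base 2] 2 + 1  →[2↦3]→  3 + 1 = 4  −1 ⇒ G_1=3
G_1=3  [base 3] 3  →[3↦4]→  4 = 4  −1 ⇒ G_2=3
G_2=3  [base 4] 3  →[4↦5]→  3 = 3  −1 ⇒ G_3=2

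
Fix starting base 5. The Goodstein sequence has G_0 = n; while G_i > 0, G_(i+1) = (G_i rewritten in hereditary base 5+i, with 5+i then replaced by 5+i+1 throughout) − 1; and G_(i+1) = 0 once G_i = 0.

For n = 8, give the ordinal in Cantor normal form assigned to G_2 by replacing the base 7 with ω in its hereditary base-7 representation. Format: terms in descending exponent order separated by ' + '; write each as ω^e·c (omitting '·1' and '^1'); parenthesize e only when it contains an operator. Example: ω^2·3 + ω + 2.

ω + 1

G_0 = 8. HB_5(8) = 5 + 3. Bump = 9. G_1 = 8.
G_1 = 8. HB_6(8) = 6 + 2. Bump = 9. G_2 = 8.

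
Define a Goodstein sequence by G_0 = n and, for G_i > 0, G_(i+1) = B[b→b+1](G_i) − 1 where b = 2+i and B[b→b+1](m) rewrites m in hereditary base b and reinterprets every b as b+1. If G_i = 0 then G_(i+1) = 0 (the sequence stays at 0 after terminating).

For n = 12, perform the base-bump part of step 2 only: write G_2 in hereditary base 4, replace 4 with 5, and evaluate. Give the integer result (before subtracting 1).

15686

G_0=12  [base 2] 2^(2 + 1) + 2^2  →[2↦3]→  3^(3 + 1) + 3^3 = 108  −1 ⇒ G_1=107
G_1=107  [base 3] 3^(3 + 1) + 2·3^2 + 2·3 + 2  →[3↦4]→  4^(4 + 1) + 2·4^2 + 2·4 + 2 = 1066  −1 ⇒ G_2=1065
G_2=1065  [base 4] 4^(4 + 1) + 2·4^2 + 2·4 + 1  →[4↦5]→  5^(5 + 1) + 2·5^2 + 2·5 + 1 = 15686  −1 ⇒ G_3=15685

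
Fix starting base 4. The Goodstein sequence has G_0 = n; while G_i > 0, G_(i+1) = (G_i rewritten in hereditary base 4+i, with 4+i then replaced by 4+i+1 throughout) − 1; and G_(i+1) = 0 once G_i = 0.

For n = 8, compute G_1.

9

(0) 8|_4 = 2·4 ↦ 2·5|_5 = 10 ⇒ 9
(1) 9|_5 = 5 + 4 ↦ 6 + 4|_6 = 10 ⇒ 9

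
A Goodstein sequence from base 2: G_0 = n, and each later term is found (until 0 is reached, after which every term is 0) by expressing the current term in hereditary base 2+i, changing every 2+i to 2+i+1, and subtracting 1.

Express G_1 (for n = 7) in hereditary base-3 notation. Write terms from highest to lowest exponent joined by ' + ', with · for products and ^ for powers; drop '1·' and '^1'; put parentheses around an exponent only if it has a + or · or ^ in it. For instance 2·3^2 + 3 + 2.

3^3 + 3

7 —HB2→ 2^2 + 2 + 1 —bump→ 3^3 + 3 + 1 = 31 —(−1)→ 30
30 —HB3→ 3^3 + 3 —bump→ 4^4 + 4 = 260 —(−1)→ 259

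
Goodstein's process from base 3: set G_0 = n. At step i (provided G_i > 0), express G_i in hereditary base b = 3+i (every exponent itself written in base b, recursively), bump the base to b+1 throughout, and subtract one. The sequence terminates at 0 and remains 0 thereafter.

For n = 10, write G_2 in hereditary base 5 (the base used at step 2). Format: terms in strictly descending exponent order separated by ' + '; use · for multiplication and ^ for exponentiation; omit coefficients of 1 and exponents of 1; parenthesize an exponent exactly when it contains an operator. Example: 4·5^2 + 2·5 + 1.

i=0: 10 = 3^2 + 1 (b=3); 3→4: 4^2 + 1 = 17; 17−1 = 16
i=1: 16 = 4^2 (b=4); 4→5: 5^2 = 25; 25−1 = 24
i=2: 24 = 4·5 + 4 (b=5); 5→6: 4·6 + 4 = 28; 28−1 = 27

4·5 + 4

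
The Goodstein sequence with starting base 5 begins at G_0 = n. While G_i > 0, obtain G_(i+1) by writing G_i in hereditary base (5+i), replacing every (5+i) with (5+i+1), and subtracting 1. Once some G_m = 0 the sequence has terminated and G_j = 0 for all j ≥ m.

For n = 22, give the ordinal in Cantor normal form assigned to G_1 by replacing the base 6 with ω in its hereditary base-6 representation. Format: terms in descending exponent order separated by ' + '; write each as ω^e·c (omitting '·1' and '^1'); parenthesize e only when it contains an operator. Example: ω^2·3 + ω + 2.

G_0=22  [base 5] 4·5 + 2  →[5↦6]→  4·6 + 2 = 26  −1 ⇒ G_1=25
G_1=25  [base 6] 4·6 + 1  →[6↦7]→  4·7 + 1 = 29  −1 ⇒ G_2=28

ω·4 + 1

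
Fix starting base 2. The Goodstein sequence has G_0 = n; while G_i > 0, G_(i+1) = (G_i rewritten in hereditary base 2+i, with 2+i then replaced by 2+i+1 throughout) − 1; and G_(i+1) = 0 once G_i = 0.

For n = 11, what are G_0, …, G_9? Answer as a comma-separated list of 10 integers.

11, 84, 1027, 15627, 279937, 5764801, 134217727, 2749609302, 70077777775, 1997331745490

11 —HB2→ 2^(2 + 1) + 2 + 1 —bump→ 3^(3 + 1) + 3 + 1 = 85 —(−1)→ 84
84 —HB3→ 3^(3 + 1) + 3 —bump→ 4^(4 + 1) + 4 = 1028 —(−1)→ 1027
1027 —HB4→ 4^(4 + 1) + 3 —bump→ 5^(5 + 1) + 3 = 15628 —(−1)→ 15627
15627 —HB5→ 5^(5 + 1) + 2 —bump→ 6^(6 + 1) + 2 = 279938 —(−1)→ 279937
279937 —HB6→ 6^(6 + 1) + 1 —bump→ 7^(7 + 1) + 1 = 5764802 —(−1)→ 5764801
5764801 —HB7→ 7^(7 + 1) —bump→ 8^(8 + 1) = 134217728 —(−1)→ 134217727
134217727 —HB8→ 7·8^8 + 7·8^7 + 7·8^6 + 7·8^5 + 7·8^4 + 7·8^3 + 7·8^2 + 7·8 + 7 —bump→ 7·9^9 + 7·9^7 + 7·9^6 + 7·9^5 + 7·9^4 + 7·9^3 + 7·9^2 + 7·9 + 7 = 2749609303 —(−1)→ 2749609302
2749609302 —HB9→ 7·9^9 + 7·9^7 + 7·9^6 + 7·9^5 + 7·9^4 + 7·9^3 + 7·9^2 + 7·9 + 6 —bump→ 7·10^10 + 7·10^7 + 7·10^6 + 7·10^5 + 7·10^4 + 7·10^3 + 7·10^2 + 7·10 + 6 = 70077777776 —(−1)→ 70077777775
70077777775 —HB10→ 7·10^10 + 7·10^7 + 7·10^6 + 7·10^5 + 7·10^4 + 7·10^3 + 7·10^2 + 7·10 + 5 —bump→ 7·11^11 + 7·11^7 + 7·11^6 + 7·11^5 + 7·11^4 + 7·11^3 + 7·11^2 + 7·11 + 5 = 1997331745491 —(−1)→ 1997331745490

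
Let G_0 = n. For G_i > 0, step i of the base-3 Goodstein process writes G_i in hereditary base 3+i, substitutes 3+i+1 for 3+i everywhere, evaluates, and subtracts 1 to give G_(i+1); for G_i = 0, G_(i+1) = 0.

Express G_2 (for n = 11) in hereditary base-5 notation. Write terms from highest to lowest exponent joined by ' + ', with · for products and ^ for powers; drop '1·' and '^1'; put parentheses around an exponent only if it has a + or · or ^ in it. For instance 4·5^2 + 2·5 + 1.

5^2

11 —HB3→ 3^2 + 2 —bump→ 4^2 + 2 = 18 —(−1)→ 17
17 —HB4→ 4^2 + 1 —bump→ 5^2 + 1 = 26 —(−1)→ 25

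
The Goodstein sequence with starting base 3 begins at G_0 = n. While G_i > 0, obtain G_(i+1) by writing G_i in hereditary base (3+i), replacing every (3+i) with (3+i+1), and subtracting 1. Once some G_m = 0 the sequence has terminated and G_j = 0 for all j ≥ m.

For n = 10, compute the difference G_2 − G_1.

i=0: 10 = 3^2 + 1 (b=3); 3→4: 4^2 + 1 = 17; 17−1 = 16
i=1: 16 = 4^2 (b=4); 4→5: 5^2 = 25; 25−1 = 24

8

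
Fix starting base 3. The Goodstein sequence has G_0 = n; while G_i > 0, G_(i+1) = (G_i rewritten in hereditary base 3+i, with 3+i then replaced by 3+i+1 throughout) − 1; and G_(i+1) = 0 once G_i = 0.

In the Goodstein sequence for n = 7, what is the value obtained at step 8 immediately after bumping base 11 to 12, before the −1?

8

(0) 7|_3 = 2·3 + 1 ↦ 2·4 + 1|_4 = 9 ⇒ 8
(1) 8|_4 = 2·4 ↦ 2·5|_5 = 10 ⇒ 9
(2) 9|_5 = 5 + 4 ↦ 6 + 4|_6 = 10 ⇒ 9
(3) 9|_6 = 6 + 3 ↦ 7 + 3|_7 = 10 ⇒ 9
(4) 9|_7 = 7 + 2 ↦ 8 + 2|_8 = 10 ⇒ 9
(5) 9|_8 = 8 + 1 ↦ 9 + 1|_9 = 10 ⇒ 9
(6) 9|_9 = 9 ↦ 10|_10 = 10 ⇒ 9
(7) 9|_10 = 9 ↦ 9|_11 = 9 ⇒ 8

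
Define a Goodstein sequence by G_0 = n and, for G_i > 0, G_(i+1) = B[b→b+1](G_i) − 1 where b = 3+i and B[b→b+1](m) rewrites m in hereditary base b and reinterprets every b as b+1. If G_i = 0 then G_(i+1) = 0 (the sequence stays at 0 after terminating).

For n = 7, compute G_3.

base 3: 7 = 2·3 + 1; at 4: 2·4 + 1 = 9; next = 8
base 4: 8 = 2·4; at 5: 2·5 = 10; next = 9
base 5: 9 = 5 + 4; at 6: 6 + 4 = 10; next = 9

9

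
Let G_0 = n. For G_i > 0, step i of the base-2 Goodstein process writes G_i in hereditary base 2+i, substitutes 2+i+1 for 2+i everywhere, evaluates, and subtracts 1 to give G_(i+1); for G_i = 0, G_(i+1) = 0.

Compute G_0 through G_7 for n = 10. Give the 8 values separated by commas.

i=0: 10 = 2^(2 + 1) + 2 (b=2); 2→3: 3^(3 + 1) + 3 = 84; 84−1 = 83
i=1: 83 = 3^(3 + 1) + 2 (b=3); 3→4: 4^(4 + 1) + 2 = 1026; 1026−1 = 1025
i=2: 1025 = 4^(4 + 1) + 1 (b=4); 4→5: 5^(5 + 1) + 1 = 15626; 15626−1 = 15625
i=3: 15625 = 5^(5 + 1) (b=5); 5→6: 6^(6 + 1) = 279936; 279936−1 = 279935
i=4: 279935 = 5·6^6 + 5·6^5 + 5·6^4 + 5·6^3 + 5·6^2 + 5·6 + 5 (b=6); 6→7: 5·7^7 + 5·7^5 + 5·7^4 + 5·7^3 + 5·7^2 + 5·7 + 5 = 4215755; 4215755−1 = 4215754
i=5: 4215754 = 5·7^7 + 5·7^5 + 5·7^4 + 5·7^3 + 5·7^2 + 5·7 + 4 (b=7); 7→8: 5·8^8 + 5·8^5 + 5·8^4 + 5·8^3 + 5·8^2 + 5·8 + 4 = 84073324; 84073324−1 = 84073323
i=6: 84073323 = 5·8^8 + 5·8^5 + 5·8^4 + 5·8^3 + 5·8^2 + 5·8 + 3 (b=8); 8→9: 5·9^9 + 5·9^5 + 5·9^4 + 5·9^3 + 5·9^2 + 5·9 + 3 = 1937434593; 1937434593−1 = 1937434592

10, 83, 1025, 15625, 279935, 4215754, 84073323, 1937434592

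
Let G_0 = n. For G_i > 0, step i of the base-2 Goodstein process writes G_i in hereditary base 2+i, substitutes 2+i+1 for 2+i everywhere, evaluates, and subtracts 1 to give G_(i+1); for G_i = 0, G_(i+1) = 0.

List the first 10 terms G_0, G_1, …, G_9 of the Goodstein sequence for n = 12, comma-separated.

i=0: 12 = 2^(2 + 1) + 2^2 (b=2); 2→3: 3^(3 + 1) + 3^3 = 108; 108−1 = 107
i=1: 107 = 3^(3 + 1) + 2·3^2 + 2·3 + 2 (b=3); 3→4: 4^(4 + 1) + 2·4^2 + 2·4 + 2 = 1066; 1066−1 = 1065
i=2: 1065 = 4^(4 + 1) + 2·4^2 + 2·4 + 1 (b=4); 4→5: 5^(5 + 1) + 2·5^2 + 2·5 + 1 = 15686; 15686−1 = 15685
i=3: 15685 = 5^(5 + 1) + 2·5^2 + 2·5 (b=5); 5→6: 6^(6 + 1) + 2·6^2 + 2·6 = 280020; 280020−1 = 280019
i=4: 280019 = 6^(6 + 1) + 2·6^2 + 6 + 5 (b=6); 6→7: 7^(7 + 1) + 2·7^2 + 7 + 5 = 5764911; 5764911−1 = 5764910
i=5: 5764910 = 7^(7 + 1) + 2·7^2 + 7 + 4 (b=7); 7→8: 8^(8 + 1) + 2·8^2 + 8 + 4 = 134217868; 134217868−1 = 134217867
i=6: 134217867 = 8^(8 + 1) + 2·8^2 + 8 + 3 (b=8); 8→9: 9^(9 + 1) + 2·9^2 + 9 + 3 = 3486784575; 3486784575−1 = 3486784574
i=7: 3486784574 = 9^(9 + 1) + 2·9^2 + 9 + 2 (b=9); 9→10: 10^(10 + 1) + 2·10^2 + 10 + 2 = 100000000212; 100000000212−1 = 100000000211
i=8: 100000000211 = 10^(10 + 1) + 2·10^2 + 10 + 1 (b=10); 10→11: 11^(11 + 1) + 2·11^2 + 11 + 1 = 3138428376975; 3138428376975−1 = 3138428376974

12, 107, 1065, 15685, 280019, 5764910, 134217867, 3486784574, 100000000211, 3138428376974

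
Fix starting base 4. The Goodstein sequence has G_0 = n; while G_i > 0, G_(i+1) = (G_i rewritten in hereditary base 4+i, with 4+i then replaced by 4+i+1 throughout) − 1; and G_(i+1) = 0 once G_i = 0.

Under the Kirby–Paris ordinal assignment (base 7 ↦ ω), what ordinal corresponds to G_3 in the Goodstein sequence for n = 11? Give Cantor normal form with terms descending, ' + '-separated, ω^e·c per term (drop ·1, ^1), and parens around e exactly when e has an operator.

ω·2

G_0=11  [base 4] 2·4 + 3  →[4↦5]→  2·5 + 3 = 13  −1 ⇒ G_1=12
G_1=12  [base 5] 2·5 + 2  →[5↦6]→  2·6 + 2 = 14  −1 ⇒ G_2=13
G_2=13  [base 6] 2·6 + 1  →[6↦7]→  2·7 + 1 = 15  −1 ⇒ G_3=14
G_3=14  [base 7] 2·7  →[7↦8]→  2·8 = 16  −1 ⇒ G_4=15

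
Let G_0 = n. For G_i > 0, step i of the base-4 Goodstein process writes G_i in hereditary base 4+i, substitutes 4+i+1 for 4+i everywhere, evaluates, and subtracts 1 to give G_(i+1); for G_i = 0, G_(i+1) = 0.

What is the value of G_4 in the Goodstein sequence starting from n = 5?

3

G_0=5  [base 4] 4 + 1  →[4↦5]→  5 + 1 = 6  −1 ⇒ G_1=5
G_1=5  [base 5] 5  →[5↦6]→  6 = 6  −1 ⇒ G_2=5
G_2=5  [base 6] 5  →[6↦7]→  5 = 5  −1 ⇒ G_3=4
G_3=4  [base 7] 4  →[7↦8]→  4 = 4  −1 ⇒ G_4=3
G_4=3  [base 8] 3  →[8↦9]→  3 = 3  −1 ⇒ G_5=2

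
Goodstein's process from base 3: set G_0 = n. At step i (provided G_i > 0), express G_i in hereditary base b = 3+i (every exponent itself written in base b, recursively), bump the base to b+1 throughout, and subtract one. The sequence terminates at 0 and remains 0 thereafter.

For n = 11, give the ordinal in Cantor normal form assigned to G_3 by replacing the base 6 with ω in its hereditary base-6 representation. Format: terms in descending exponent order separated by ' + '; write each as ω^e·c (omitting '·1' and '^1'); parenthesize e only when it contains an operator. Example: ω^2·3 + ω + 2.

i=0: 11 = 3^2 + 2 (b=3); 3→4: 4^2 + 2 = 18; 18−1 = 17
i=1: 17 = 4^2 + 1 (b=4); 4→5: 5^2 + 1 = 26; 26−1 = 25
i=2: 25 = 5^2 (b=5); 5→6: 6^2 = 36; 36−1 = 35
i=3: 35 = 5·6 + 5 (b=6); 6→7: 5·7 + 5 = 40; 40−1 = 39

ω·5 + 5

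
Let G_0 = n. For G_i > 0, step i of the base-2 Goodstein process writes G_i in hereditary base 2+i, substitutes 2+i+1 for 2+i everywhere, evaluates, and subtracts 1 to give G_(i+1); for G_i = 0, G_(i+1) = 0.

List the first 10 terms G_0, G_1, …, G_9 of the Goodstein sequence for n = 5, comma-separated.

[0] 5 ≡ 2^2 + 1 (base 2). Lift 3: 28. −1: 27.
[1] 27 ≡ 3^3 (base 3). Lift 4: 256. −1: 255.
[2] 255 ≡ 3·4^3 + 3·4^2 + 3·4 + 3 (base 4). Lift 5: 468. −1: 467.
[3] 467 ≡ 3·5^3 + 3·5^2 + 3·5 + 2 (base 5). Lift 6: 776. −1: 775.
[4] 775 ≡ 3·6^3 + 3·6^2 + 3·6 + 1 (base 6). Lift 7: 1198. −1: 1197.
[5] 1197 ≡ 3·7^3 + 3·7^2 + 3·7 (base 7). Lift 8: 1752. −1: 1751.
[6] 1751 ≡ 3·8^3 + 3·8^2 + 2·8 + 7 (base 8). Lift 9: 2455. −1: 2454.
[7] 2454 ≡ 3·9^3 + 3·9^2 + 2·9 + 6 (base 9). Lift 10: 3326. −1: 3325.
[8] 3325 ≡ 3·10^3 + 3·10^2 + 2·10 + 5 (base 10). Lift 11: 4383. −1: 4382.

5, 27, 255, 467, 775, 1197, 1751, 2454, 3325, 4382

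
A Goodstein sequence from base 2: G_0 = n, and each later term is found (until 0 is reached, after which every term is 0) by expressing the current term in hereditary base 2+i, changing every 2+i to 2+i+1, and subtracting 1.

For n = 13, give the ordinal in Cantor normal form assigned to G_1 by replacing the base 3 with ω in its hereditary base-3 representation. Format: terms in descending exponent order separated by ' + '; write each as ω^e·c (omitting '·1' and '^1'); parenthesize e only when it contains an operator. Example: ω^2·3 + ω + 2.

G_0 = 13. HB_2(13) = 2^(2 + 1) + 2^2 + 1. Bump = 109. G_1 = 108.
G_1 = 108. HB_3(108) = 3^(3 + 1) + 3^3. Bump = 1280. G_2 = 1279.

ω^(ω + 1) + ω^ω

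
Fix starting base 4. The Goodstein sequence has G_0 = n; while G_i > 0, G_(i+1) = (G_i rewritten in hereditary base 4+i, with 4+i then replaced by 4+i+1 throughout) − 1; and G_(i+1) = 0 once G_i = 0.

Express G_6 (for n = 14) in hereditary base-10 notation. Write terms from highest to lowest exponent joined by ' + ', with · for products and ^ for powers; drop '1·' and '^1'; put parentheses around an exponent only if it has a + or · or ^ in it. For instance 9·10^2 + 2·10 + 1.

2·10 + 3

(0) 14|_4 = 3·4 + 2 ↦ 3·5 + 2|_5 = 17 ⇒ 16
(1) 16|_5 = 3·5 + 1 ↦ 3·6 + 1|_6 = 19 ⇒ 18
(2) 18|_6 = 3·6 ↦ 3·7|_7 = 21 ⇒ 20
(3) 20|_7 = 2·7 + 6 ↦ 2·8 + 6|_8 = 22 ⇒ 21
(4) 21|_8 = 2·8 + 5 ↦ 2·9 + 5|_9 = 23 ⇒ 22
(5) 22|_9 = 2·9 + 4 ↦ 2·10 + 4|_10 = 24 ⇒ 23
(6) 23|_10 = 2·10 + 3 ↦ 2·11 + 3|_11 = 25 ⇒ 24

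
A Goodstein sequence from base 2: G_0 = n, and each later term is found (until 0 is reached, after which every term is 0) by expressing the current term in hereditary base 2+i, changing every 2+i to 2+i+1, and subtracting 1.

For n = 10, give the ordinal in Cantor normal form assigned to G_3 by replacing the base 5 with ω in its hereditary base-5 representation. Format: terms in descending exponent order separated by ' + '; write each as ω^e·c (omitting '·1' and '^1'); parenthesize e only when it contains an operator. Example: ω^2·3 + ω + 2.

ω^(ω + 1)

(0) 10|_2 = 2^(2 + 1) + 2 ↦ 3^(3 + 1) + 3|_3 = 84 ⇒ 83
(1) 83|_3 = 3^(3 + 1) + 2 ↦ 4^(4 + 1) + 2|_4 = 1026 ⇒ 1025
(2) 1025|_4 = 4^(4 + 1) + 1 ↦ 5^(5 + 1) + 1|_5 = 15626 ⇒ 15625
(3) 15625|_5 = 5^(5 + 1) ↦ 6^(6 + 1)|_6 = 279936 ⇒ 279935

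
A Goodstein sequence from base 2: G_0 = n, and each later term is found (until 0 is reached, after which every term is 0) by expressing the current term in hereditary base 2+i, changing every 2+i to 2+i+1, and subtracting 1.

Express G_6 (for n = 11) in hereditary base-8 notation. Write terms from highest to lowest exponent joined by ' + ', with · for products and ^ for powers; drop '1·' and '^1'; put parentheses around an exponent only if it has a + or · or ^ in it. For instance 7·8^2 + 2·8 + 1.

7·8^8 + 7·8^7 + 7·8^6 + 7·8^5 + 7·8^4 + 7·8^3 + 7·8^2 + 7·8 + 7

base 2: 11 = 2^(2 + 1) + 2 + 1; at 3: 3^(3 + 1) + 3 + 1 = 85; next = 84
base 3: 84 = 3^(3 + 1) + 3; at 4: 4^(4 + 1) + 4 = 1028; next = 1027
base 4: 1027 = 4^(4 + 1) + 3; at 5: 5^(5 + 1) + 3 = 15628; next = 15627
base 5: 15627 = 5^(5 + 1) + 2; at 6: 6^(6 + 1) + 2 = 279938; next = 279937
base 6: 279937 = 6^(6 + 1) + 1; at 7: 7^(7 + 1) + 1 = 5764802; next = 5764801
base 7: 5764801 = 7^(7 + 1); at 8: 8^(8 + 1) = 134217728; next = 134217727
base 8: 134217727 = 7·8^8 + 7·8^7 + 7·8^6 + 7·8^5 + 7·8^4 + 7·8^3 + 7·8^2 + 7·8 + 7; at 9: 7·9^9 + 7·9^7 + 7·9^6 + 7·9^5 + 7·9^4 + 7·9^3 + 7·9^2 + 7·9 + 7 = 2749609303; next = 2749609302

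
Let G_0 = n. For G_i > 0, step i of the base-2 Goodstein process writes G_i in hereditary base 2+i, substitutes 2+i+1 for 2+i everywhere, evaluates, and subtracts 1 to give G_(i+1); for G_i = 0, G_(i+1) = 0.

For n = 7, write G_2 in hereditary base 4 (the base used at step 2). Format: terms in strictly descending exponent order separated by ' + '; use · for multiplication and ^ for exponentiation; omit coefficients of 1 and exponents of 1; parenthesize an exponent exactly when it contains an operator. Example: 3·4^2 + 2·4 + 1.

(0) 7|_2 = 2^2 + 2 + 1 ↦ 3^3 + 3 + 1|_3 = 31 ⇒ 30
(1) 30|_3 = 3^3 + 3 ↦ 4^4 + 4|_4 = 260 ⇒ 259
(2) 259|_4 = 4^4 + 3 ↦ 5^5 + 3|_5 = 3128 ⇒ 3127

4^4 + 3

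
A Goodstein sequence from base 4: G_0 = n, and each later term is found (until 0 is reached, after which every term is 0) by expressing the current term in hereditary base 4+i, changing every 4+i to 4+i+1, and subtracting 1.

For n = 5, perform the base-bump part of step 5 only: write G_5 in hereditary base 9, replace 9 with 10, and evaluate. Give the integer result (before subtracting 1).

step 0: 5 = 4 + 1; sub 5 for 4: 5 + 1; = 6; G_1 = 6−1 = 5
step 1: 5 = 5; sub 6 for 5: 6; = 6; G_2 = 6−1 = 5
step 2: 5 = 5; sub 7 for 6: 5; = 5; G_3 = 5−1 = 4
step 3: 4 = 4; sub 8 for 7: 4; = 4; G_4 = 4−1 = 3
step 4: 3 = 3; sub 9 for 8: 3; = 3; G_5 = 3−1 = 2
step 5: 2 = 2; sub 10 for 9: 2; = 2; G_6 = 2−1 = 1

2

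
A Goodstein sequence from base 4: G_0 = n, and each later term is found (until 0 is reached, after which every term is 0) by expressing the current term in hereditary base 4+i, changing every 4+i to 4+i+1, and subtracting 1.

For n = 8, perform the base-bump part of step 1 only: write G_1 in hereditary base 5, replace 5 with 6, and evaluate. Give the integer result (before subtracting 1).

[0] 8 ≡ 2·4 (base 4). Lift 5: 10. −1: 9.
[1] 9 ≡ 5 + 4 (base 5). Lift 6: 10. −1: 9.

10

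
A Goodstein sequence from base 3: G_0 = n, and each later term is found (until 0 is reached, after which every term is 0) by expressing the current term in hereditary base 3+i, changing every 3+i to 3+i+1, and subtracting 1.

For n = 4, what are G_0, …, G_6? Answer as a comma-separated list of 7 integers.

4, 4, 4, 3, 2, 1, 0

step 0: 4 = 3 + 1; sub 4 for 3: 4 + 1; = 5; G_1 = 5−1 = 4
step 1: 4 = 4; sub 5 for 4: 5; = 5; G_2 = 5−1 = 4
step 2: 4 = 4; sub 6 for 5: 4; = 4; G_3 = 4−1 = 3
step 3: 3 = 3; sub 7 for 6: 3; = 3; G_4 = 3−1 = 2
step 4: 2 = 2; sub 8 for 7: 2; = 2; G_5 = 2−1 = 1
step 5: 1 = 1; sub 9 for 8: 1; = 1; G_6 = 1−1 = 0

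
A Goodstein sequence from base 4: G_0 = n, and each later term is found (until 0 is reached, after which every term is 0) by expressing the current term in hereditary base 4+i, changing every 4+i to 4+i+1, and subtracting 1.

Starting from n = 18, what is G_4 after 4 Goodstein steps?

53

base 4: 18 = 4^2 + 2; at 5: 5^2 + 2 = 27; next = 26
base 5: 26 = 5^2 + 1; at 6: 6^2 + 1 = 37; next = 36
base 6: 36 = 6^2; at 7: 7^2 = 49; next = 48
base 7: 48 = 6·7 + 6; at 8: 6·8 + 6 = 54; next = 53
base 8: 53 = 6·8 + 5; at 9: 6·9 + 5 = 59; next = 58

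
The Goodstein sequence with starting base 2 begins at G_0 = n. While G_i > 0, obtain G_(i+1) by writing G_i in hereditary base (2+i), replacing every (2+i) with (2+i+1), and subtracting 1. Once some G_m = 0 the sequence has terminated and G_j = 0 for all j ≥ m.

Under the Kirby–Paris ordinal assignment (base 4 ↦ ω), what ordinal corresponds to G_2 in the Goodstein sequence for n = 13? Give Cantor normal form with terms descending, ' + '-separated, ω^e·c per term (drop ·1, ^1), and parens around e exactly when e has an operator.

ω^(ω + 1) + ω^3·3 + ω^2·3 + ω·3 + 3

G_0 = 13. HB_2(13) = 2^(2 + 1) + 2^2 + 1. Bump = 109. G_1 = 108.
G_1 = 108. HB_3(108) = 3^(3 + 1) + 3^3. Bump = 1280. G_2 = 1279.
G_2 = 1279. HB_4(1279) = 4^(4 + 1) + 3·4^3 + 3·4^2 + 3·4 + 3. Bump = 16093. G_3 = 16092.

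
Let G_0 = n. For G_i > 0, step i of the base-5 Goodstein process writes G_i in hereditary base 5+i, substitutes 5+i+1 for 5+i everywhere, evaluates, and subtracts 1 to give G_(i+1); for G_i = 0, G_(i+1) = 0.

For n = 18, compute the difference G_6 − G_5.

1

step 0: 18 = 3·5 + 3; sub 6 for 5: 3·6 + 3; = 21; G_1 = 21−1 = 20
step 1: 20 = 3·6 + 2; sub 7 for 6: 3·7 + 2; = 23; G_2 = 23−1 = 22
step 2: 22 = 3·7 + 1; sub 8 for 7: 3·8 + 1; = 25; G_3 = 25−1 = 24
step 3: 24 = 3·8; sub 9 for 8: 3·9; = 27; G_4 = 27−1 = 26
step 4: 26 = 2·9 + 8; sub 10 for 9: 2·10 + 8; = 28; G_5 = 28−1 = 27
step 5: 27 = 2·10 + 7; sub 11 for 10: 2·11 + 7; = 29; G_6 = 29−1 = 28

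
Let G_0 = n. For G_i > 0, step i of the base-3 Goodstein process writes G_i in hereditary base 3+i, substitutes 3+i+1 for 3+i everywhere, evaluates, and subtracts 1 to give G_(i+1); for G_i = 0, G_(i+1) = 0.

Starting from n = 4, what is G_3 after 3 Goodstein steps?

G_0=4  [base 3] 3 + 1  →[3↦4]→  4 + 1 = 5  −1 ⇒ G_1=4
G_1=4  [base 4] 4  →[4↦5]→  5 = 5  −1 ⇒ G_2=4
G_2=4  [base 5] 4  →[5↦6]→  4 = 4  −1 ⇒ G_3=3
G_3=3  [base 6] 3  →[6↦7]→  3 = 3  −1 ⇒ G_4=2

3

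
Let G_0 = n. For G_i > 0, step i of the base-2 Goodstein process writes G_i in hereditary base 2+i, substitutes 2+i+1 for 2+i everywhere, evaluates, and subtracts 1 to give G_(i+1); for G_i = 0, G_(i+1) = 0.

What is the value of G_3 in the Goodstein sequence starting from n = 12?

15685

12 —HB2→ 2^(2 + 1) + 2^2 —bump→ 3^(3 + 1) + 3^3 = 108 —(−1)→ 107
107 —HB3→ 3^(3 + 1) + 2·3^2 + 2·3 + 2 —bump→ 4^(4 + 1) + 2·4^2 + 2·4 + 2 = 1066 —(−1)→ 1065
1065 —HB4→ 4^(4 + 1) + 2·4^2 + 2·4 + 1 —bump→ 5^(5 + 1) + 2·5^2 + 2·5 + 1 = 15686 —(−1)→ 15685
15685 —HB5→ 5^(5 + 1) + 2·5^2 + 2·5 —bump→ 6^(6 + 1) + 2·6^2 + 2·6 = 280020 —(−1)→ 280019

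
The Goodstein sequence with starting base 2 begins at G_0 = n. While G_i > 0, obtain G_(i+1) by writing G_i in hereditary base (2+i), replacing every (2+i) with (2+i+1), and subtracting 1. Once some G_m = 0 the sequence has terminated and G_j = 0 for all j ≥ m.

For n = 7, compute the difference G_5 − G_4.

G_0=7  [base 2] 2^2 + 2 + 1  →[2↦3]→  3^3 + 3 + 1 = 31  −1 ⇒ G_1=30
G_1=30  [base 3] 3^3 + 3  →[3↦4]→  4^4 + 4 = 260  −1 ⇒ G_2=259
G_2=259  [base 4] 4^4 + 3  →[4↦5]→  5^5 + 3 = 3128  −1 ⇒ G_3=3127
G_3=3127  [base 5] 5^5 + 2  →[5↦6]→  6^6 + 2 = 46658  −1 ⇒ G_4=46657
G_4=46657  [base 6] 6^6 + 1  →[6↦7]→  7^7 + 1 = 823544  −1 ⇒ G_5=823543

776886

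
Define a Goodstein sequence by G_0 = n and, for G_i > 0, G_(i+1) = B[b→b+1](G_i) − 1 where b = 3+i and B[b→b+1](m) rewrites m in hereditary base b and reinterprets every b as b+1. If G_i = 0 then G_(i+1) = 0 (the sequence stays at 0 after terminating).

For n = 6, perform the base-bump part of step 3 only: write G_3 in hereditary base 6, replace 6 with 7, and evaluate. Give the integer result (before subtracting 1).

8

[0] 6 ≡ 2·3 (base 3). Lift 4: 8. −1: 7.
[1] 7 ≡ 4 + 3 (base 4). Lift 5: 8. −1: 7.
[2] 7 ≡ 5 + 2 (base 5). Lift 6: 8. −1: 7.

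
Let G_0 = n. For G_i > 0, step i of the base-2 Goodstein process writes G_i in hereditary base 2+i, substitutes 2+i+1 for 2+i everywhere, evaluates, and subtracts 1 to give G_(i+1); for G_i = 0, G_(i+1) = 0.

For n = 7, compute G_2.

G_0 = 7. HB_2(7) = 2^2 + 2 + 1. Bump = 31. G_1 = 30.
G_1 = 30. HB_3(30) = 3^3 + 3. Bump = 260. G_2 = 259.
G_2 = 259. HB_4(259) = 4^4 + 3. Bump = 3128. G_3 = 3127.

259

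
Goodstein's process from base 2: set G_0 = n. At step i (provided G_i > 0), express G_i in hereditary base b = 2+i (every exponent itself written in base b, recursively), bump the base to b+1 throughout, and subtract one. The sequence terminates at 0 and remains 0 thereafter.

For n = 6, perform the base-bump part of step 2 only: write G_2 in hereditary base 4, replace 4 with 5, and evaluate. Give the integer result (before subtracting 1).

(0) 6|_2 = 2^2 + 2 ↦ 3^3 + 3|_3 = 30 ⇒ 29
(1) 29|_3 = 3^3 + 2 ↦ 4^4 + 2|_4 = 258 ⇒ 257
(2) 257|_4 = 4^4 + 1 ↦ 5^5 + 1|_5 = 3126 ⇒ 3125

3126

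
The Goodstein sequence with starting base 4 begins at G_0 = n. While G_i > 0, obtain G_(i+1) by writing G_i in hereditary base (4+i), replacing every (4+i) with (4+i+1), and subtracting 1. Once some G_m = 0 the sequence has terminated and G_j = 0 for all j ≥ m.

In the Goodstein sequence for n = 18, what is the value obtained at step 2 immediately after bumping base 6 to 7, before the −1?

49

G_0 = 18. HB_4(18) = 4^2 + 2. Bump = 27. G_1 = 26.
G_1 = 26. HB_5(26) = 5^2 + 1. Bump = 37. G_2 = 36.
G_2 = 36. HB_6(36) = 6^2. Bump = 49. G_3 = 48.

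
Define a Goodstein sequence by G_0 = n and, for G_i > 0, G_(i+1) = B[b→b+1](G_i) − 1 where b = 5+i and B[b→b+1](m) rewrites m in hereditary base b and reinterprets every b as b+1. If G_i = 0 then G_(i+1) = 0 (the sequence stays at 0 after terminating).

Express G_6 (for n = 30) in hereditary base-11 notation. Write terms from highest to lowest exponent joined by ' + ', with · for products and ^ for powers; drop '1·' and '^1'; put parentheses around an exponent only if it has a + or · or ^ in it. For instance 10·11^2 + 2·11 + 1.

30 —HB5→ 5^2 + 5 —bump→ 6^2 + 6 = 42 —(−1)→ 41
41 —HB6→ 6^2 + 5 —bump→ 7^2 + 5 = 54 —(−1)→ 53
53 —HB7→ 7^2 + 4 —bump→ 8^2 + 4 = 68 —(−1)→ 67
67 —HB8→ 8^2 + 3 —bump→ 9^2 + 3 = 84 —(−1)→ 83
83 —HB9→ 9^2 + 2 —bump→ 10^2 + 2 = 102 —(−1)→ 101
101 —HB10→ 10^2 + 1 —bump→ 11^2 + 1 = 122 —(−1)→ 121
121 —HB11→ 11^2 —bump→ 12^2 = 144 —(−1)→ 143

11^2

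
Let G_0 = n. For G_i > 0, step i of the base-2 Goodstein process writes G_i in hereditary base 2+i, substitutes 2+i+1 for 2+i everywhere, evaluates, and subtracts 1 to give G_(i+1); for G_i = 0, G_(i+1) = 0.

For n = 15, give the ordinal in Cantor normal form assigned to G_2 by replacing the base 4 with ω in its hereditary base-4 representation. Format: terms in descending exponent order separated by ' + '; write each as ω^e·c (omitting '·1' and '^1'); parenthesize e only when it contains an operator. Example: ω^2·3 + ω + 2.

ω^(ω + 1) + ω^ω + 3

[0] 15 ≡ 2^(2 + 1) + 2^2 + 2 + 1 (base 2). Lift 3: 112. −1: 111.
[1] 111 ≡ 3^(3 + 1) + 3^3 + 3 (base 3). Lift 4: 1284. −1: 1283.
[2] 1283 ≡ 4^(4 + 1) + 4^4 + 3 (base 4). Lift 5: 18753. −1: 18752.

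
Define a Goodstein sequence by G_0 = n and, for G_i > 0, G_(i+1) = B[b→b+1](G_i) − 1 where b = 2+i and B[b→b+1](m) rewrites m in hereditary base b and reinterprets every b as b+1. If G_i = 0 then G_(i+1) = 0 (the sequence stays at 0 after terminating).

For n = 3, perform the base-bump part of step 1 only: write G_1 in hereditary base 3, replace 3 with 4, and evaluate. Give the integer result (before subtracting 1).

step 0: 3 = 2 + 1; sub 3 for 2: 3 + 1; = 4; G_1 = 4−1 = 3
step 1: 3 = 3; sub 4 for 3: 4; = 4; G_2 = 4−1 = 3

4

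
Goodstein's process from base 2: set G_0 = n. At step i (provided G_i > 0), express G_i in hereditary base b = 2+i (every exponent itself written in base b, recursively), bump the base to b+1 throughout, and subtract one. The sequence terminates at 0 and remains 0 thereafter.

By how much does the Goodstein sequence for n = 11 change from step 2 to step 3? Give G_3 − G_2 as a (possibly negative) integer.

11 —HB2→ 2^(2 + 1) + 2 + 1 —bump→ 3^(3 + 1) + 3 + 1 = 85 —(−1)→ 84
84 —HB3→ 3^(3 + 1) + 3 —bump→ 4^(4 + 1) + 4 = 1028 —(−1)→ 1027
1027 —HB4→ 4^(4 + 1) + 3 —bump→ 5^(5 + 1) + 3 = 15628 —(−1)→ 15627

14600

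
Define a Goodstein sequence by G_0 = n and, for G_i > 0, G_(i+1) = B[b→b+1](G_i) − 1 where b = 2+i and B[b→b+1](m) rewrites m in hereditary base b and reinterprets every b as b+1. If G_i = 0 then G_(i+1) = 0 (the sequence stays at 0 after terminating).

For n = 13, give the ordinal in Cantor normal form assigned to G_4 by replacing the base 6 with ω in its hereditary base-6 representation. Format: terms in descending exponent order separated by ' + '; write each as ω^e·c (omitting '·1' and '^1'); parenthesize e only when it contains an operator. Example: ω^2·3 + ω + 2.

ω^(ω + 1) + ω^3·3 + ω^2·3 + ω·3 + 1

step 0: 13 = 2^(2 + 1) + 2^2 + 1; sub 3 for 2: 3^(3 + 1) + 3^3 + 1; = 109; G_1 = 109−1 = 108
step 1: 108 = 3^(3 + 1) + 3^3; sub 4 for 3: 4^(4 + 1) + 4^4; = 1280; G_2 = 1280−1 = 1279
step 2: 1279 = 4^(4 + 1) + 3·4^3 + 3·4^2 + 3·4 + 3; sub 5 for 4: 5^(5 + 1) + 3·5^3 + 3·5^2 + 3·5 + 3; = 16093; G_3 = 16093−1 = 16092
step 3: 16092 = 5^(5 + 1) + 3·5^3 + 3·5^2 + 3·5 + 2; sub 6 for 5: 6^(6 + 1) + 3·6^3 + 3·6^2 + 3·6 + 2; = 280712; G_4 = 280712−1 = 280711
step 4: 280711 = 6^(6 + 1) + 3·6^3 + 3·6^2 + 3·6 + 1; sub 7 for 6: 7^(7 + 1) + 3·7^3 + 3·7^2 + 3·7 + 1; = 5765999; G_5 = 5765999−1 = 5765998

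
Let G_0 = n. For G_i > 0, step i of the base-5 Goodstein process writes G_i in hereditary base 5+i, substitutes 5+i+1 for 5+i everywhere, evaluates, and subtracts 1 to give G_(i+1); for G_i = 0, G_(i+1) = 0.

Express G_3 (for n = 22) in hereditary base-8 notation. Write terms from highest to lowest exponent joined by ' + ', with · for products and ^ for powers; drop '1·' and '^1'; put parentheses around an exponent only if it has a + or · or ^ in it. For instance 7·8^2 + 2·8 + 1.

i=0: 22 = 4·5 + 2 (b=5); 5→6: 4·6 + 2 = 26; 26−1 = 25
i=1: 25 = 4·6 + 1 (b=6); 6→7: 4·7 + 1 = 29; 29−1 = 28
i=2: 28 = 4·7 (b=7); 7→8: 4·8 = 32; 32−1 = 31
i=3: 31 = 3·8 + 7 (b=8); 8→9: 3·9 + 7 = 34; 34−1 = 33

3·8 + 7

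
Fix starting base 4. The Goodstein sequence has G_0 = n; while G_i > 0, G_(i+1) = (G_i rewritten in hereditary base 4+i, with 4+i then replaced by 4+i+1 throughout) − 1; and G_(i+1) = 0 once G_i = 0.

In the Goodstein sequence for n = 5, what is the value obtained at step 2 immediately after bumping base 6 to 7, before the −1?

5

[0] 5 ≡ 4 + 1 (base 4). Lift 5: 6. −1: 5.
[1] 5 ≡ 5 (base 5). Lift 6: 6. −1: 5.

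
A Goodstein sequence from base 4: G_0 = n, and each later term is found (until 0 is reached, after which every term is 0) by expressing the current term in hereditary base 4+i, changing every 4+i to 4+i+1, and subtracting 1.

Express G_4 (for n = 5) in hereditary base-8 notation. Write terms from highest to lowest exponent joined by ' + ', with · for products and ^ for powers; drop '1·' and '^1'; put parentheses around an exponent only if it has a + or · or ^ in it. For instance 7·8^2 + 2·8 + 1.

5 —HB4→ 4 + 1 —bump→ 5 + 1 = 6 —(−1)→ 5
5 —HB5→ 5 —bump→ 6 = 6 —(−1)→ 5
5 —HB6→ 5 —bump→ 5 = 5 —(−1)→ 4
4 —HB7→ 4 —bump→ 4 = 4 —(−1)→ 3
3 —HB8→ 3 —bump→ 3 = 3 —(−1)→ 2

3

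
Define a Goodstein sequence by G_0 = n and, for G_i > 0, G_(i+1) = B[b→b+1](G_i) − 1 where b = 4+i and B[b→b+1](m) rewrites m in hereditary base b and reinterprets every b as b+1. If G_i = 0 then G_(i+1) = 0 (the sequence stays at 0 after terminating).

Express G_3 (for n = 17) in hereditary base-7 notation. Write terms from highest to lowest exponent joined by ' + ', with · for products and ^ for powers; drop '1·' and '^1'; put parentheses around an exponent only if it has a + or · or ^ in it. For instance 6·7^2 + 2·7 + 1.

5·7 + 4

G_0 = 17. HB_4(17) = 4^2 + 1. Bump = 26. G_1 = 25.
G_1 = 25. HB_5(25) = 5^2. Bump = 36. G_2 = 35.
G_2 = 35. HB_6(35) = 5·6 + 5. Bump = 40. G_3 = 39.
G_3 = 39. HB_7(39) = 5·7 + 4. Bump = 44. G_4 = 43.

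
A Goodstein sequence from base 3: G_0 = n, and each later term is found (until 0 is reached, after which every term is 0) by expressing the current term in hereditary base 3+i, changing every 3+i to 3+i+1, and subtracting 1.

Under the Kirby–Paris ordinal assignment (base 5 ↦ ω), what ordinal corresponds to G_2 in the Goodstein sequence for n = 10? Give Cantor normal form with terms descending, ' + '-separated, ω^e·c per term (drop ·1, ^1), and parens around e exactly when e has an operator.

ω·4 + 4

G_0=10  [base 3] 3^2 + 1  →[3↦4]→  4^2 + 1 = 17  −1 ⇒ G_1=16
G_1=16  [base 4] 4^2  →[4↦5]→  5^2 = 25  −1 ⇒ G_2=24
G_2=24  [base 5] 4·5 + 4  →[5↦6]→  4·6 + 4 = 28  −1 ⇒ G_3=27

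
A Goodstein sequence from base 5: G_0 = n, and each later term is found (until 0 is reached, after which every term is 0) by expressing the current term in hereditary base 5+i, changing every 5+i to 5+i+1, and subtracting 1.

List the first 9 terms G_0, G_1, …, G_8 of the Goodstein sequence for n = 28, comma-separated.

28, 38, 50, 64, 80, 87, 94, 101, 108

base 5: 28 = 5^2 + 3; at 6: 6^2 + 3 = 39; next = 38
base 6: 38 = 6^2 + 2; at 7: 7^2 + 2 = 51; next = 50
base 7: 50 = 7^2 + 1; at 8: 8^2 + 1 = 65; next = 64
base 8: 64 = 8^2; at 9: 9^2 = 81; next = 80
base 9: 80 = 8·9 + 8; at 10: 8·10 + 8 = 88; next = 87
base 10: 87 = 8·10 + 7; at 11: 8·11 + 7 = 95; next = 94
base 11: 94 = 8·11 + 6; at 12: 8·12 + 6 = 102; next = 101
base 12: 101 = 8·12 + 5; at 13: 8·13 + 5 = 109; next = 108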